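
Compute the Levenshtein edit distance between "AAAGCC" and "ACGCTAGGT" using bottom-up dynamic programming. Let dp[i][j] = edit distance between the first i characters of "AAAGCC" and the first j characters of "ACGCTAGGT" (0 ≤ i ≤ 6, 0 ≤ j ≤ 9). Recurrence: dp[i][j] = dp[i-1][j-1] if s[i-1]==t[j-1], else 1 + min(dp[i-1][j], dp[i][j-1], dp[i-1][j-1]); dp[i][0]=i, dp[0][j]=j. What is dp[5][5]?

3

   ''  A  C  G  C  T  A  G  G  T
''  0  1  2  3  4  5  6  7  8  9
 A  1  0  1  2  3  4  5  6  7  8
 A  2  1  1  2  3  4  4  5  6  7
 A  3  2  2  2  3  4  4  5  6  7
 G  4  3  3  2  3  4  5  4  5  6
 C  5  4  3  3  2  3  4  5  5  6
 C  6  5  4  4  3  3  4  5  6  6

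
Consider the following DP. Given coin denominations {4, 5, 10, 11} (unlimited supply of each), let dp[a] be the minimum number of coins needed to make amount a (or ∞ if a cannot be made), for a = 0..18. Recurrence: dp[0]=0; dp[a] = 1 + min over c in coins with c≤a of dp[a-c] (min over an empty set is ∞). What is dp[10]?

1

 a  0  1  2  3  4  5  6  7  8  9 10 11 12 13 14 15 16 17 18
dp  0  -  -  -  1  1  -  -  2  2  1  1  3  3  2  2  2  4  3
(- denotes ∞ / unreachable)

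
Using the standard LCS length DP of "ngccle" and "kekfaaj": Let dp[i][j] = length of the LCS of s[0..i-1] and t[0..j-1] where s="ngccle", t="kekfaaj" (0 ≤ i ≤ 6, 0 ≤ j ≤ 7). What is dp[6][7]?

   ''  k  e  k  f  a  a  j
''  0  0  0  0  0  0  0  0
 n  0  0  0  0  0  0  0  0
 g  0  0  0  0  0  0  0  0
 c  0  0  0  0  0  0  0  0
 c  0  0  0  0  0  0  0  0
 l  0  0  0  0  0  0  0  0
 e  0  0  1  1  1  1  1  1

1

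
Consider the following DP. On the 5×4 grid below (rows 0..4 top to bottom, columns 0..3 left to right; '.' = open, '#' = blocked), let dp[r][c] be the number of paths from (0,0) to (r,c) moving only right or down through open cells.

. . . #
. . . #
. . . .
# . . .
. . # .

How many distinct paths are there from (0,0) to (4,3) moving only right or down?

15

r\c   0   1   2   3
  0   1   1   1   0
  1   1   2   3   0
  2   1   3   6   6
  3   0   3   9  15
  4   0   3   0  15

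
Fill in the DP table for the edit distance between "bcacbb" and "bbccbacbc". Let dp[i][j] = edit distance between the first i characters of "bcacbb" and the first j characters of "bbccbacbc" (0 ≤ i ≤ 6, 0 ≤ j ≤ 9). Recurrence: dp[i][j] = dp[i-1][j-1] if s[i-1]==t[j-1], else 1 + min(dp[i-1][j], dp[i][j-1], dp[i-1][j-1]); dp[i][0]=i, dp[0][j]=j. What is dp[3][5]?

   ''  b  b  c  c  b  a  c  b  c
''  0  1  2  3  4  5  6  7  8  9
 b  1  0  1  2  3  4  5  6  7  8
 c  2  1  1  1  2  3  4  5  6  7
 a  3  2  2  2  2  3  3  4  5  6
 c  4  3  3  2  2  3  4  3  4  5
 b  5  4  3  3  3  2  3  4  3  4
 b  6  5  4  4  4  3  3  4  4  4

3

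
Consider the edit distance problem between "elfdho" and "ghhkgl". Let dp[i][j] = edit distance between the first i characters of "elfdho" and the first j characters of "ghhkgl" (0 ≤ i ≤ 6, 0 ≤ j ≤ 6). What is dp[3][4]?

4

   ''  g  h  h  k  g  l
''  0  1  2  3  4  5  6
 e  1  1  2  3  4  5  6
 l  2  2  2  3  4  5  5
 f  3  3  3  3  4  5  6
 d  4  4  4  4  4  5  6
 h  5  5  4  4  5  5  6
 o  6  6  5  5  5  6  6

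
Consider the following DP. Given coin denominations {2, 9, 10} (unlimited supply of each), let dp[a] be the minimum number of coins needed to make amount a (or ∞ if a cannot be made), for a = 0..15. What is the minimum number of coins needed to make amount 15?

4

 a  0  1  2  3  4  5  6  7  8  9 10 11 12 13 14 15
dp  0  -  1  -  2  -  3  -  4  1  1  2  2  3  3  4
(- denotes ∞ / unreachable)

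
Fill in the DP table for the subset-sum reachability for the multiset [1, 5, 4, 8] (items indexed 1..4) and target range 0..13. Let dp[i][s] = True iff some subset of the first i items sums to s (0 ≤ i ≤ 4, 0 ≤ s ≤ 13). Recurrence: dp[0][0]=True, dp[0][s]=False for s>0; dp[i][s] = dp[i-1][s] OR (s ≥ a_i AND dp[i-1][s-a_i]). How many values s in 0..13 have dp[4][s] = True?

i\s   0   1   2   3   4   5   6   7   8   9  10  11  12  13
  0   T   F   F   F   F   F   F   F   F   F   F   F   F   F
  1   T   T   F   F   F   F   F   F   F   F   F   F   F   F
  2   T   T   F   F   F   T   T   F   F   F   F   F   F   F
  3   T   T   F   F   T   T   T   F   F   T   T   F   F   F
  4   T   T   F   F   T   T   T   F   T   T   T   F   T   T

10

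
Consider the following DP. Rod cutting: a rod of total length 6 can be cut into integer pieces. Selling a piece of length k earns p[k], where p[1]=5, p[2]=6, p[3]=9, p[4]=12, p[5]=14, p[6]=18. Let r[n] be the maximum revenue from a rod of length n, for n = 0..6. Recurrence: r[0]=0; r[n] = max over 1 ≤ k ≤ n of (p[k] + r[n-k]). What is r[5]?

25

   n    0    1    2    3    4    5    6
r[n]    0    5   10   15   20   25   30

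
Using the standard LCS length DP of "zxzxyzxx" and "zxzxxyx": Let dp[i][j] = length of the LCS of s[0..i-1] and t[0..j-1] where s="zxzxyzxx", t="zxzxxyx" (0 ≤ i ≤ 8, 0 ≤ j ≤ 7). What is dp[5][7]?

5

   ''  z  x  z  x  x  y  x
''  0  0  0  0  0  0  0  0
 z  0  1  1  1  1  1  1  1
 x  0  1  2  2  2  2  2  2
 z  0  1  2  3  3  3  3  3
 x  0  1  2  3  4  4  4  4
 y  0  1  2  3  4  4  5  5
 z  0  1  2  3  4  4  5  5
 x  0  1  2  3  4  5  5  6
 x  0  1  2  3  4  5  5  6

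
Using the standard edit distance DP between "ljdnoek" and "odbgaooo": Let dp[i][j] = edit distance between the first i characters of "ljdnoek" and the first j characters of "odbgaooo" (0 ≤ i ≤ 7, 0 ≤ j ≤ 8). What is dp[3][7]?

7

   ''  o  d  b  g  a  o  o  o
''  0  1  2  3  4  5  6  7  8
 l  1  1  2  3  4  5  6  7  8
 j  2  2  2  3  4  5  6  7  8
 d  3  3  2  3  4  5  6  7  8
 n  4  4  3  3  4  5  6  7  8
 o  5  4  4  4  4  5  5  6  7
 e  6  5  5  5  5  5  6  6  7
 k  7  6  6  6  6  6  6  7  7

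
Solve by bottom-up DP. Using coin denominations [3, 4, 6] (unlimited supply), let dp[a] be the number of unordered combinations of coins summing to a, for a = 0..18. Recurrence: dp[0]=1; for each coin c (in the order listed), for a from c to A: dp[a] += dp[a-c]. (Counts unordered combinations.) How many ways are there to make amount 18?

6

after  coin     0     1     2     3     4     5     6     7     8     9    10    11    12    13    14    15    16    17    18
          3     1     0     0     1     0     0     1     0     0     1     0     0     1     0     0     1     0     0     1
          4     1     0     0     1     1     0     1     1     1     1     1     1     2     1     1     2     2     1     2
          6     1     0     0     1     1     0     2     1     1     2     2     1     4     2     2     4     4     2     6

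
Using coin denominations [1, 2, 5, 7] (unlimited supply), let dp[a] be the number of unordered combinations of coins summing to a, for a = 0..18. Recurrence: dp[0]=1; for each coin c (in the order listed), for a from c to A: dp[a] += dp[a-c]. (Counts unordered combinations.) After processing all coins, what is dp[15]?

after  coin     0     1     2     3     4     5     6     7     8     9    10    11    12    13    14    15    16    17    18
          1     1     1     1     1     1     1     1     1     1     1     1     1     1     1     1     1     1     1     1
          2     1     1     2     2     3     3     4     4     5     5     6     6     7     7     8     8     9     9    10
          5     1     1     2     2     3     4     5     6     7     8    10    11    13    14    16    18    20    22    24
          7     1     1     2     2     3     4     5     7     8    10    12    14    17    19    23    26    30    34    38

26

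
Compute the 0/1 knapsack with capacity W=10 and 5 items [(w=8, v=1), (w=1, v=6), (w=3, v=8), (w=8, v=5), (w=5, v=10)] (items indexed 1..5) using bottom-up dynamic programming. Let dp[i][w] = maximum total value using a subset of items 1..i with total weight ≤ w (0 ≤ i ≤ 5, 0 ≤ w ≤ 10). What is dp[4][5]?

i\w   0   1   2   3   4   5   6   7   8   9  10
  0   0   0   0   0   0   0   0   0   0   0   0
  1   0   0   0   0   0   0   0   0   1   1   1
  2   0   6   6   6   6   6   6   6   6   7   7
  3   0   6   6   8  14  14  14  14  14  14  14
  4   0   6   6   8  14  14  14  14  14  14  14
  5   0   6   6   8  14  14  16  16  18  24  24

14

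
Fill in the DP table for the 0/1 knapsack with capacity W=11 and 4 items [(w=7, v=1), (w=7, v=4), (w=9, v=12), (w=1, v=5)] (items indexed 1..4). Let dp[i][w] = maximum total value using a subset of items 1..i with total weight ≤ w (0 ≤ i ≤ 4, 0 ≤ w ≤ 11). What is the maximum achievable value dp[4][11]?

17

i\w   0   1   2   3   4   5   6   7   8   9  10  11
  0   0   0   0   0   0   0   0   0   0   0   0   0
  1   0   0   0   0   0   0   0   1   1   1   1   1
  2   0   0   0   0   0   0   0   4   4   4   4   4
  3   0   0   0   0   0   0   0   4   4  12  12  12
  4   0   5   5   5   5   5   5   5   9  12  17  17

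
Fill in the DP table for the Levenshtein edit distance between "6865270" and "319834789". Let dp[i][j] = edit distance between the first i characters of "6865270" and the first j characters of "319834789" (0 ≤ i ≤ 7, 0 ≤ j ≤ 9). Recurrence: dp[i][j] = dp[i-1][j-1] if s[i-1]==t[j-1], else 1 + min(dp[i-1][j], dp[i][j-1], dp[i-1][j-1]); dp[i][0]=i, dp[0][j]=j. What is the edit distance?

   ''  3  1  9  8  3  4  7  8  9
''  0  1  2  3  4  5  6  7  8  9
 6  1  1  2  3  4  5  6  7  8  9
 8  2  2  2  3  3  4  5  6  7  8
 6  3  3  3  3  4  4  5  6  7  8
 5  4  4  4  4  4  5  5  6  7  8
 2  5  5  5  5  5  5  6  6  7  8
 7  6  6  6  6  6  6  6  6  7  8
 0  7  7  7  7  7  7  7  7  7  8

8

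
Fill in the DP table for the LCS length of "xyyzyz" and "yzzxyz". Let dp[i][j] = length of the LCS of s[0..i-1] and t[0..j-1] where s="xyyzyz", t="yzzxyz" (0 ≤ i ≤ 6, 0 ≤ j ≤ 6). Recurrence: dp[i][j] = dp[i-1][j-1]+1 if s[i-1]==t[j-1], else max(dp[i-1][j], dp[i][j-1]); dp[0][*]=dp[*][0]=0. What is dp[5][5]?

3

   ''  y  z  z  x  y  z
''  0  0  0  0  0  0  0
 x  0  0  0  0  1  1  1
 y  0  1  1  1  1  2  2
 y  0  1  1  1  1  2  2
 z  0  1  2  2  2  2  3
 y  0  1  2  2  2  3  3
 z  0  1  2  3  3  3  4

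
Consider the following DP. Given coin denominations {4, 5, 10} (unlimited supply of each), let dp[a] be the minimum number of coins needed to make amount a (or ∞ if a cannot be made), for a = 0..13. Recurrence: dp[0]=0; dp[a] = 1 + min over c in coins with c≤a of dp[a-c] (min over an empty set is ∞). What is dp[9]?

 a  0  1  2  3  4  5  6  7  8  9 10 11 12 13
dp  0  -  -  -  1  1  -  -  2  2  1  -  3  3
(- denotes ∞ / unreachable)

2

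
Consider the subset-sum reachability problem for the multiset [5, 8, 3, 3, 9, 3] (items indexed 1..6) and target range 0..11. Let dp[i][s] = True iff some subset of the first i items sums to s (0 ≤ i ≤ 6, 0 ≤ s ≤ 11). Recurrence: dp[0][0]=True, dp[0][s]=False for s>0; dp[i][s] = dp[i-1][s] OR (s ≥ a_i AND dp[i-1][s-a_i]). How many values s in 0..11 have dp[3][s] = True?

i\s   0   1   2   3   4   5   6   7   8   9  10  11
  0   T   F   F   F   F   F   F   F   F   F   F   F
  1   T   F   F   F   F   T   F   F   F   F   F   F
  2   T   F   F   F   F   T   F   F   T   F   F   F
  3   T   F   F   T   F   T   F   F   T   F   F   T
  4   T   F   F   T   F   T   T   F   T   F   F   T
  5   T   F   F   T   F   T   T   F   T   T   F   T
  6   T   F   F   T   F   T   T   F   T   T   F   T

5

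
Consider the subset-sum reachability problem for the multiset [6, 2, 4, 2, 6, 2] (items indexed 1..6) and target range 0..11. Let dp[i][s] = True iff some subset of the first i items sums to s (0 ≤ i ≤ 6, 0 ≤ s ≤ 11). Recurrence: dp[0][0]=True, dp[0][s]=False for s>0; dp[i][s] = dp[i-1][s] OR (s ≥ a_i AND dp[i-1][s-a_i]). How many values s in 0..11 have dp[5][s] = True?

i\s   0   1   2   3   4   5   6   7   8   9  10  11
  0   T   F   F   F   F   F   F   F   F   F   F   F
  1   T   F   F   F   F   F   T   F   F   F   F   F
  2   T   F   T   F   F   F   T   F   T   F   F   F
  3   T   F   T   F   T   F   T   F   T   F   T   F
  4   T   F   T   F   T   F   T   F   T   F   T   F
  5   T   F   T   F   T   F   T   F   T   F   T   F
  6   T   F   T   F   T   F   T   F   T   F   T   F

6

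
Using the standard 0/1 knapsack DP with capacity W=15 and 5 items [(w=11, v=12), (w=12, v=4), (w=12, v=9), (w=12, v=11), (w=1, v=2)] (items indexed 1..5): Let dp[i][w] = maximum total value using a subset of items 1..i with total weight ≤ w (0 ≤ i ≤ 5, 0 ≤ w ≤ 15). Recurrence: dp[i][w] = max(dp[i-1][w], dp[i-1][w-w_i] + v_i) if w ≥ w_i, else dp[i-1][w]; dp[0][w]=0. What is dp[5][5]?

i\w   0   1   2   3   4   5   6   7   8   9  10  11  12  13  14  15
  0   0   0   0   0   0   0   0   0   0   0   0   0   0   0   0   0
  1   0   0   0   0   0   0   0   0   0   0   0  12  12  12  12  12
  2   0   0   0   0   0   0   0   0   0   0   0  12  12  12  12  12
  3   0   0   0   0   0   0   0   0   0   0   0  12  12  12  12  12
  4   0   0   0   0   0   0   0   0   0   0   0  12  12  12  12  12
  5   0   2   2   2   2   2   2   2   2   2   2  12  14  14  14  14

2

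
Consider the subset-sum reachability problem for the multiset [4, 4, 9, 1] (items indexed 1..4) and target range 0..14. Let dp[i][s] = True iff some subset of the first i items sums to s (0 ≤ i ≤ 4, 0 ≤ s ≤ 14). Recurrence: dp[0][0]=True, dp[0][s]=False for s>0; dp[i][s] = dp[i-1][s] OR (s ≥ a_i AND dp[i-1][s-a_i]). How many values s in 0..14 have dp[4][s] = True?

i\s   0   1   2   3   4   5   6   7   8   9  10  11  12  13  14
  0   T   F   F   F   F   F   F   F   F   F   F   F   F   F   F
  1   T   F   F   F   T   F   F   F   F   F   F   F   F   F   F
  2   T   F   F   F   T   F   F   F   T   F   F   F   F   F   F
  3   T   F   F   F   T   F   F   F   T   T   F   F   F   T   F
  4   T   T   F   F   T   T   F   F   T   T   T   F   F   T   T

9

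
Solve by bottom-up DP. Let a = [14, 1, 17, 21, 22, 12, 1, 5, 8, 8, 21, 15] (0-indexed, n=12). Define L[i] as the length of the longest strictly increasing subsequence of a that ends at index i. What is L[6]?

   i    0    1    2    3    4    5    6    7    8    9   10   11
a[i]   14    1   17   21   22   12    1    5    8    8   21   15
L[i]    1    1    2    3    4    2    1    2    3    3    4    4

1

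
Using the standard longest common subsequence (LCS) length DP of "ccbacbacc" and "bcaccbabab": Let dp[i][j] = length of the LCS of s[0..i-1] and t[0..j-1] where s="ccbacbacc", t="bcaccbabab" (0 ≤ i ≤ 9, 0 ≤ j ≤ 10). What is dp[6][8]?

   ''  b  c  a  c  c  b  a  b  a  b
''  0  0  0  0  0  0  0  0  0  0  0
 c  0  0  1  1  1  1  1  1  1  1  1
 c  0  0  1  1  2  2  2  2  2  2  2
 b  0  1  1  1  2  2  3  3  3  3  3
 a  0  1  1  2  2  2  3  4  4  4  4
 c  0  1  2  2  3  3  3  4  4  4  4
 b  0  1  2  2  3  3  4  4  5  5  5
 a  0  1  2  3  3  3  4  5  5  6  6
 c  0  1  2  3  4  4  4  5  5  6  6
 c  0  1  2  3  4  5  5  5  5  6  6

5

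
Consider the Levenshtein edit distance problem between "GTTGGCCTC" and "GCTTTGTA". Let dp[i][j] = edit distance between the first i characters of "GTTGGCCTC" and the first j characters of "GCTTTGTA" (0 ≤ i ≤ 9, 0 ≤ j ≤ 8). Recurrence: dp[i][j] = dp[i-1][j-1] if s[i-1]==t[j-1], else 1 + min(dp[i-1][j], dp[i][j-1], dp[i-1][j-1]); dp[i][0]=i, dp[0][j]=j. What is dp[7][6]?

   ''  G  C  T  T  T  G  T  A
''  0  1  2  3  4  5  6  7  8
 G  1  0  1  2  3  4  5  6  7
 T  2  1  1  1  2  3  4  5  6
 T  3  2  2  1  1  2  3  4  5
 G  4  3  3  2  2  2  2  3  4
 G  5  4  4  3  3  3  2  3  4
 C  6  5  4  4  4  4  3  3  4
 C  7  6  5  5  5  5  4  4  4
 T  8  7  6  5  5  5  5  4  5
 C  9  8  7  6  6  6  6  5  5

4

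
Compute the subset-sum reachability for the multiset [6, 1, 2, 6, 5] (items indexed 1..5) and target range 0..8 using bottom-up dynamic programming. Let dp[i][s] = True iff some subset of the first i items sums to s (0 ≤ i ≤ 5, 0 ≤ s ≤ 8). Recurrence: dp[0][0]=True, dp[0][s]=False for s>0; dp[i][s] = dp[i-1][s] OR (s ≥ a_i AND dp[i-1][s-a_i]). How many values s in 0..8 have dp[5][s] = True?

i\s   0   1   2   3   4   5   6   7   8
  0   T   F   F   F   F   F   F   F   F
  1   T   F   F   F   F   F   T   F   F
  2   T   T   F   F   F   F   T   T   F
  3   T   T   T   T   F   F   T   T   T
  4   T   T   T   T   F   F   T   T   T
  5   T   T   T   T   F   T   T   T   T

8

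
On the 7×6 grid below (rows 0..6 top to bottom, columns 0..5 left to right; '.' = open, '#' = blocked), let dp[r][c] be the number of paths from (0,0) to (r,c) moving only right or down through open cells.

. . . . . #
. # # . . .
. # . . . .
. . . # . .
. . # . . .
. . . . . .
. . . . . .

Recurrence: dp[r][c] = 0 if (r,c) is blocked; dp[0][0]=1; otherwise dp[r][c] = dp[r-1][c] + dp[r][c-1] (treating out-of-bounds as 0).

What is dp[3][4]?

r\c   0   1   2   3   4   5
  0   1   1   1   1   1   0
  1   1   0   0   1   2   2
  2   1   0   0   1   3   5
  3   1   1   1   0   3   8
  4   1   2   0   0   3  11
  5   1   3   3   3   6  17
  6   1   4   7  10  16  33

3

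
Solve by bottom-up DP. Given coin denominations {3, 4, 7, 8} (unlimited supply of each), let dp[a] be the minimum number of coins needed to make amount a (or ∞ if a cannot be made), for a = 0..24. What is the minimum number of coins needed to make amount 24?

3

 a  0  1  2  3  4  5  6  7  8  9 10 11 12 13 14 15 16 17 18 19 20 21 22 23 24
dp  0  -  -  1  1  -  2  1  1  3  2  2  2  3  2  2  2  3  3  3  3  3  3  3  3
(- denotes ∞ / unreachable)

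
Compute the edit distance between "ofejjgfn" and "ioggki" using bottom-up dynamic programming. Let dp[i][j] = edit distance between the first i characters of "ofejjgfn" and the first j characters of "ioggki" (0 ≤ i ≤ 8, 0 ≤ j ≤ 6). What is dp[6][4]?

   ''  i  o  g  g  k  i
''  0  1  2  3  4  5  6
 o  1  1  1  2  3  4  5
 f  2  2  2  2  3  4  5
 e  3  3  3  3  3  4  5
 j  4  4  4  4  4  4  5
 j  5  5  5  5  5  5  5
 g  6  6  6  5  5  6  6
 f  7  7  7  6  6  6  7
 n  8  8  8  7  7  7  7

5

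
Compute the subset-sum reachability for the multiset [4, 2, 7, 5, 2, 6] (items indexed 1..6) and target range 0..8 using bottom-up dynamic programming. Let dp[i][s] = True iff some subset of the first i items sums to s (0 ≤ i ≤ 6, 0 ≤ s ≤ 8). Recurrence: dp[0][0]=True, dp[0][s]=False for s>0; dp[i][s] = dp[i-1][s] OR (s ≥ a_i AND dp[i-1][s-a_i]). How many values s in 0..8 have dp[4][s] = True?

6

i\s   0   1   2   3   4   5   6   7   8
  0   T   F   F   F   F   F   F   F   F
  1   T   F   F   F   T   F   F   F   F
  2   T   F   T   F   T   F   T   F   F
  3   T   F   T   F   T   F   T   T   F
  4   T   F   T   F   T   T   T   T   F
  5   T   F   T   F   T   T   T   T   T
  6   T   F   T   F   T   T   T   T   T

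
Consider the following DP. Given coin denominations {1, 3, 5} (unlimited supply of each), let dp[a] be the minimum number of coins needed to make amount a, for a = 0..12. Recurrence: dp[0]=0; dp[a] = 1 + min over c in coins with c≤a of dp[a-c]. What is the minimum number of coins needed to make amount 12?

4

 a  0  1  2  3  4  5  6  7  8  9 10 11 12
dp  0  1  2  1  2  1  2  3  2  3  2  3  4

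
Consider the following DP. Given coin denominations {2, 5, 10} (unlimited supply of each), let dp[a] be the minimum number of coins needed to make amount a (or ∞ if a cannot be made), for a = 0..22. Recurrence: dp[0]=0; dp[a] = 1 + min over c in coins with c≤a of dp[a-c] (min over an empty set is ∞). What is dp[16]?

 a  0  1  2  3  4  5  6  7  8  9 10 11 12 13 14 15 16 17 18 19 20 21 22
dp  0  -  1  -  2  1  3  2  4  3  1  4  2  5  3  2  4  3  5  4  2  5  3
(- denotes ∞ / unreachable)

4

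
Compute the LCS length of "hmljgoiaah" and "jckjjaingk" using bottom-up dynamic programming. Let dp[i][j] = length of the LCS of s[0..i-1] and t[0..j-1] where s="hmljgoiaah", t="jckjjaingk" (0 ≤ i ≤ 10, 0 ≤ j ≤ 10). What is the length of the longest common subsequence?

   ''  j  c  k  j  j  a  i  n  g  k
''  0  0  0  0  0  0  0  0  0  0  0
 h  0  0  0  0  0  0  0  0  0  0  0
 m  0  0  0  0  0  0  0  0  0  0  0
 l  0  0  0  0  0  0  0  0  0  0  0
 j  0  1  1  1  1  1  1  1  1  1  1
 g  0  1  1  1  1  1  1  1  1  2  2
 o  0  1  1  1  1  1  1  1  1  2  2
 i  0  1  1  1  1  1  1  2  2  2  2
 a  0  1  1  1  1  1  2  2  2  2  2
 a  0  1  1  1  1  1  2  2  2  2  2
 h  0  1  1  1  1  1  2  2  2  2  2

2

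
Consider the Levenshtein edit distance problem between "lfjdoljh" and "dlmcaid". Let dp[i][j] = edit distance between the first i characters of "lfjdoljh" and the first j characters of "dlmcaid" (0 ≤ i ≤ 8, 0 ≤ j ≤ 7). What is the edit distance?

8

   ''  d  l  m  c  a  i  d
''  0  1  2  3  4  5  6  7
 l  1  1  1  2  3  4  5  6
 f  2  2  2  2  3  4  5  6
 j  3  3  3  3  3  4  5  6
 d  4  3  4  4  4  4  5  5
 o  5  4  4  5  5  5  5  6
 l  6  5  4  5  6  6  6  6
 j  7  6  5  5  6  7  7  7
 h  8  7  6  6  6  7  8  8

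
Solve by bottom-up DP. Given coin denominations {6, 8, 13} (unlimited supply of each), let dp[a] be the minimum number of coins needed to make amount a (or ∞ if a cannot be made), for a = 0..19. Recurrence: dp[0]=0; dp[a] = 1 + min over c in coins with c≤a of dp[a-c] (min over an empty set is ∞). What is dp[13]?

 a  0  1  2  3  4  5  6  7  8  9 10 11 12 13 14 15 16 17 18 19
dp  0  -  -  -  -  -  1  -  1  -  -  -  2  1  2  -  2  -  3  2
(- denotes ∞ / unreachable)

1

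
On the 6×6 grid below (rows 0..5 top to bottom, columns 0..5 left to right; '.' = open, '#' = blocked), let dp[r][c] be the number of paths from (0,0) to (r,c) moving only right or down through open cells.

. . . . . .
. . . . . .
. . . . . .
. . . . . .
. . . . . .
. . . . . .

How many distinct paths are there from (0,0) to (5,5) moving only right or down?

252

r\c   0   1   2   3   4   5
  0   1   1   1   1   1   1
  1   1   2   3   4   5   6
  2   1   3   6  10  15  21
  3   1   4  10  20  35  56
  4   1   5  15  35  70 126
  5   1   6  21  56 126 252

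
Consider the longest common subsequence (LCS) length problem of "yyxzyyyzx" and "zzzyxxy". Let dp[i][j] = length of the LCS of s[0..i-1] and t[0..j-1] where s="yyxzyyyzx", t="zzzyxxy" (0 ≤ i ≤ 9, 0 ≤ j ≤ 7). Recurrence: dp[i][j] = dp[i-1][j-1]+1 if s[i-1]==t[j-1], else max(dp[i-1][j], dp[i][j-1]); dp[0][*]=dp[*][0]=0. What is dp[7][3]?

   ''  z  z  z  y  x  x  y
''  0  0  0  0  0  0  0  0
 y  0  0  0  0  1  1  1  1
 y  0  0  0  0  1  1  1  2
 x  0  0  0  0  1  2  2  2
 z  0  1  1  1  1  2  2  2
 y  0  1  1  1  2  2  2  3
 y  0  1  1  1  2  2  2  3
 y  0  1  1  1  2  2  2  3
 z  0  1  2  2  2  2  2  3
 x  0  1  2  2  2  3  3  3

1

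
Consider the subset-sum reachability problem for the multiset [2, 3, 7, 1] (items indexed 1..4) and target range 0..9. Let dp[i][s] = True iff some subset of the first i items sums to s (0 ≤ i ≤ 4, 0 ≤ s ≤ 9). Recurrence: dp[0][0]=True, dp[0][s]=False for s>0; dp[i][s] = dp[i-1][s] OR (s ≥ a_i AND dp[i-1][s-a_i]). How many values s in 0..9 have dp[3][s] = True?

i\s   0   1   2   3   4   5   6   7   8   9
  0   T   F   F   F   F   F   F   F   F   F
  1   T   F   T   F   F   F   F   F   F   F
  2   T   F   T   T   F   T   F   F   F   F
  3   T   F   T   T   F   T   F   T   F   T
  4   T   T   T   T   T   T   T   T   T   T

6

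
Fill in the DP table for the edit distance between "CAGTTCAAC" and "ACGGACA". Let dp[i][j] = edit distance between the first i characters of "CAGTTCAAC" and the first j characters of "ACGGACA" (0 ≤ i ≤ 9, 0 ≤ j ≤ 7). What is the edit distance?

6

   ''  A  C  G  G  A  C  A
''  0  1  2  3  4  5  6  7
 C  1  1  1  2  3  4  5  6
 A  2  1  2  2  3  3  4  5
 G  3  2  2  2  2  3  4  5
 T  4  3  3  3  3  3  4  5
 T  5  4  4  4  4  4  4  5
 C  6  5  4  5  5  5  4  5
 A  7  6  5  5  6  5  5  4
 A  8  7  6  6  6  6  6  5
 C  9  8  7  7  7  7  6  6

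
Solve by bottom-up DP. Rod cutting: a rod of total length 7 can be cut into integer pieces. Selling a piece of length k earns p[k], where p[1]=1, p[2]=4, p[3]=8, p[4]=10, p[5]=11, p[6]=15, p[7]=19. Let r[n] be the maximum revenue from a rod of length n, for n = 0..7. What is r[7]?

   n    0    1    2    3    4    5    6    7
r[n]    0    1    4    8   10   12   16   19

19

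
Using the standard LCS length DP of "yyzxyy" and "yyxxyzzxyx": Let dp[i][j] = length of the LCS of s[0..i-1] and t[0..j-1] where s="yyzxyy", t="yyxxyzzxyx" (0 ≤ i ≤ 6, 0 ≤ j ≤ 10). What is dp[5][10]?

5

   ''  y  y  x  x  y  z  z  x  y  x
''  0  0  0  0  0  0  0  0  0  0  0
 y  0  1  1  1  1  1  1  1  1  1  1
 y  0  1  2  2  2  2  2  2  2  2  2
 z  0  1  2  2  2  2  3  3  3  3  3
 x  0  1  2  3  3  3  3  3  4  4  4
 y  0  1  2  3  3  4  4  4  4  5  5
 y  0  1  2  3  3  4  4  4  4  5  5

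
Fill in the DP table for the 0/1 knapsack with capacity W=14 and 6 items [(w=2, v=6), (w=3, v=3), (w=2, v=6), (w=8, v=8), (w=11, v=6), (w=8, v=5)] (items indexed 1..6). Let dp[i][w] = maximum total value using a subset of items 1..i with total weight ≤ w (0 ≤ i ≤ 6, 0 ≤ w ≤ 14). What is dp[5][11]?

15

i\w   0   1   2   3   4   5   6   7   8   9  10  11  12  13  14
  0   0   0   0   0   0   0   0   0   0   0   0   0   0   0   0
  1   0   0   6   6   6   6   6   6   6   6   6   6   6   6   6
  2   0   0   6   6   6   9   9   9   9   9   9   9   9   9   9
  3   0   0   6   6  12  12  12  15  15  15  15  15  15  15  15
  4   0   0   6   6  12  12  12  15  15  15  15  15  20  20  20
  5   0   0   6   6  12  12  12  15  15  15  15  15  20  20  20
  6   0   0   6   6  12  12  12  15  15  15  15  15  20  20  20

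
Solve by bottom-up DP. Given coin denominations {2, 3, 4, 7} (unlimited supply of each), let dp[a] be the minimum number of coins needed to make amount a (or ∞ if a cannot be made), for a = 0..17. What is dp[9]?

 a  0  1  2  3  4  5  6  7  8  9 10 11 12 13 14 15 16 17
dp  0  -  1  1  1  2  2  1  2  2  2  2  3  3  2  3  3  3
(- denotes ∞ / unreachable)

2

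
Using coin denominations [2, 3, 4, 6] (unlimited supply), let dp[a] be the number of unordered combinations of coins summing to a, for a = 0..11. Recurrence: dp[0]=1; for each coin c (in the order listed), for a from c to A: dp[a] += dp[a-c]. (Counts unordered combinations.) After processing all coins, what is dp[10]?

after  coin     0     1     2     3     4     5     6     7     8     9    10    11
          2     1     0     1     0     1     0     1     0     1     0     1     0
          3     1     0     1     1     1     1     2     1     2     2     2     2
          4     1     0     1     1     2     1     3     2     4     3     5     4
          6     1     0     1     1     2     1     4     2     5     4     7     5

7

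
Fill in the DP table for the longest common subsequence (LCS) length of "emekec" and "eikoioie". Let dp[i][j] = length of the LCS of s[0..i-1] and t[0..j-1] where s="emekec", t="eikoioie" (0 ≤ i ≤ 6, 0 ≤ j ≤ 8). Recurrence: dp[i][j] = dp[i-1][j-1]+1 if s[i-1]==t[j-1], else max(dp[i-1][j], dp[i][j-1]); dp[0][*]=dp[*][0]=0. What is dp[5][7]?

   ''  e  i  k  o  i  o  i  e
''  0  0  0  0  0  0  0  0  0
 e  0  1  1  1  1  1  1  1  1
 m  0  1  1  1  1  1  1  1  1
 e  0  1  1  1  1  1  1  1  2
 k  0  1  1  2  2  2  2  2  2
 e  0  1  1  2  2  2  2  2  3
 c  0  1  1  2  2  2  2  2  3

2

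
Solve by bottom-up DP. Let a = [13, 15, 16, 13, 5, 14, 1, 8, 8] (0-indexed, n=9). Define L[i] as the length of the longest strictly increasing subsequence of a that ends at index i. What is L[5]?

   i    0    1    2    3    4    5    6    7    8
a[i]   13   15   16   13    5   14    1    8    8
L[i]    1    2    3    1    1    2    1    2    2

2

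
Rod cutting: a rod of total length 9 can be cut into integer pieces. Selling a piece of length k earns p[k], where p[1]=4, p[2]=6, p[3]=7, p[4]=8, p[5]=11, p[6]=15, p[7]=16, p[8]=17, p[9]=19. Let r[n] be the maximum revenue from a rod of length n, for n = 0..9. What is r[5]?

   n    0    1    2    3    4    5    6    7    8    9
r[n]    0    4    8   12   16   20   24   28   32   36

20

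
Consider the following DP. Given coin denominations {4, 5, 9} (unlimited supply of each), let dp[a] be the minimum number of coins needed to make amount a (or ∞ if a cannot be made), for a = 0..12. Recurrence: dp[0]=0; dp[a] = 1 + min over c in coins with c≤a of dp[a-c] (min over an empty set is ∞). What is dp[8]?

2

 a  0  1  2  3  4  5  6  7  8  9 10 11 12
dp  0  -  -  -  1  1  -  -  2  1  2  -  3
(- denotes ∞ / unreachable)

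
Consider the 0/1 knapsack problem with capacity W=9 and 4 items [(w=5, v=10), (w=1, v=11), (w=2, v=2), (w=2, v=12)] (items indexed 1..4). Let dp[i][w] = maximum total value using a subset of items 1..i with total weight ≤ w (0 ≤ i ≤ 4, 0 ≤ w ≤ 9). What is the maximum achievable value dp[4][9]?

i\w   0   1   2   3   4   5   6   7   8   9
  0   0   0   0   0   0   0   0   0   0   0
  1   0   0   0   0   0  10  10  10  10  10
  2   0  11  11  11  11  11  21  21  21  21
  3   0  11  11  13  13  13  21  21  23  23
  4   0  11  12  23  23  25  25  25  33  33

33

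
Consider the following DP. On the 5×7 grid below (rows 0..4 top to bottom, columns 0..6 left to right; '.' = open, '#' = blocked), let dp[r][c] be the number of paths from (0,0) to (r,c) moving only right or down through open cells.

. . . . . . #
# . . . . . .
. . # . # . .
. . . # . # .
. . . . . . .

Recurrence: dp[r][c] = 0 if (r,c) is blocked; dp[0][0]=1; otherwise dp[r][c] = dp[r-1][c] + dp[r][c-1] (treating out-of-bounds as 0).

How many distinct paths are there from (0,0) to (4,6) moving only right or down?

r\c   0   1   2   3   4   5   6
  0   1   1   1   1   1   1   0
  1   0   1   2   3   4   5   5
  2   0   1   0   3   0   5  10
  3   0   1   1   0   0   0  10
  4   0   1   2   2   2   2  12

12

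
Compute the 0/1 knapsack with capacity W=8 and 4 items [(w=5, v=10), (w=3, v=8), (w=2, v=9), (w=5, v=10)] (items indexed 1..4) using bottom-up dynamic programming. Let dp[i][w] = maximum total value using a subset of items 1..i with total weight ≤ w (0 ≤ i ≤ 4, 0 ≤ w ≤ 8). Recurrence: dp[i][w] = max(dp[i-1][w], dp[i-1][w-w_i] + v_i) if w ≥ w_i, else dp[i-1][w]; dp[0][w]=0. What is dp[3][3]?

i\w   0   1   2   3   4   5   6   7   8
  0   0   0   0   0   0   0   0   0   0
  1   0   0   0   0   0  10  10  10  10
  2   0   0   0   8   8  10  10  10  18
  3   0   0   9   9   9  17  17  19  19
  4   0   0   9   9   9  17  17  19  19

9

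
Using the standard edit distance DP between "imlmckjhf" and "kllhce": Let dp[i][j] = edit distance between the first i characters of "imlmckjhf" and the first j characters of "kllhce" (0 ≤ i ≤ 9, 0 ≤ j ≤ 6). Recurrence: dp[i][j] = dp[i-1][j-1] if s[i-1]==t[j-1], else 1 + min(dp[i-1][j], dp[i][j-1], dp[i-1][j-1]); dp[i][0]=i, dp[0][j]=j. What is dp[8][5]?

6

   ''  k  l  l  h  c  e
''  0  1  2  3  4  5  6
 i  1  1  2  3  4  5  6
 m  2  2  2  3  4  5  6
 l  3  3  2  2  3  4  5
 m  4  4  3  3  3  4  5
 c  5  5  4  4  4  3  4
 k  6  5  5  5  5  4  4
 j  7  6  6  6  6  5  5
 h  8  7  7  7  6  6  6
 f  9  8  8  8  7  7  7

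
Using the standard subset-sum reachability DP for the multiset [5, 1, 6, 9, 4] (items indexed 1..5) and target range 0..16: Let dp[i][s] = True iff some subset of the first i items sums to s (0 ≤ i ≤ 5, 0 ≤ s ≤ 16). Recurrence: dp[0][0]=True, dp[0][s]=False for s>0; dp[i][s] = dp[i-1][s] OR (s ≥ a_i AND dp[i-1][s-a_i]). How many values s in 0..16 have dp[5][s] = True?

14

i\s   0   1   2   3   4   5   6   7   8   9  10  11  12  13  14  15  16
  0   T   F   F   F   F   F   F   F   F   F   F   F   F   F   F   F   F
  1   T   F   F   F   F   T   F   F   F   F   F   F   F   F   F   F   F
  2   T   T   F   F   F   T   T   F   F   F   F   F   F   F   F   F   F
  3   T   T   F   F   F   T   T   T   F   F   F   T   T   F   F   F   F
  4   T   T   F   F   F   T   T   T   F   T   T   T   T   F   T   T   T
  5   T   T   F   F   T   T   T   T   F   T   T   T   T   T   T   T   T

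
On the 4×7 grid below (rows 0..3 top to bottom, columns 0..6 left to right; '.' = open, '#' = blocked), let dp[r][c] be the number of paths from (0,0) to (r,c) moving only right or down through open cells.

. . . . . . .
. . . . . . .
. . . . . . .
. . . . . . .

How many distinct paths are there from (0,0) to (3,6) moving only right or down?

84

r\c   0   1   2   3   4   5   6
  0   1   1   1   1   1   1   1
  1   1   2   3   4   5   6   7
  2   1   3   6  10  15  21  28
  3   1   4  10  20  35  56  84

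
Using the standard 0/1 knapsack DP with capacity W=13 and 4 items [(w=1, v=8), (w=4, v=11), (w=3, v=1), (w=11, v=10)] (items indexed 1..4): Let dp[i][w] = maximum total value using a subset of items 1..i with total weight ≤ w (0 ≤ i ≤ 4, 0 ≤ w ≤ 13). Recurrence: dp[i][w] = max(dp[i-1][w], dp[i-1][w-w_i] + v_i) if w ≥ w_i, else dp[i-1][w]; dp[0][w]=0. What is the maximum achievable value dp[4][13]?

i\w   0   1   2   3   4   5   6   7   8   9  10  11  12  13
  0   0   0   0   0   0   0   0   0   0   0   0   0   0   0
  1   0   8   8   8   8   8   8   8   8   8   8   8   8   8
  2   0   8   8   8  11  19  19  19  19  19  19  19  19  19
  3   0   8   8   8  11  19  19  19  20  20  20  20  20  20
  4   0   8   8   8  11  19  19  19  20  20  20  20  20  20

20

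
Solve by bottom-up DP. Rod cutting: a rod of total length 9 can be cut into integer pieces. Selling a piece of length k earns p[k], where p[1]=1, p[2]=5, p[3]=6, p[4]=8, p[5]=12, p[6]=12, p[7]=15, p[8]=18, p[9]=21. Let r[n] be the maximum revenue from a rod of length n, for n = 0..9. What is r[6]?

15

   n    0    1    2    3    4    5    6    7    8    9
r[n]    0    1    5    6   10   12   15   17   20   22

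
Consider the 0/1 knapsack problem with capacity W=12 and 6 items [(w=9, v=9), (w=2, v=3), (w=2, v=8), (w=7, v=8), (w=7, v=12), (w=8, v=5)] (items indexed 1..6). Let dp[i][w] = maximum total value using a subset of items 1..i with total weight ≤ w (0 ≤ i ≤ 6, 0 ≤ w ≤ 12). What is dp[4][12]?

i\w   0   1   2   3   4   5   6   7   8   9  10  11  12
  0   0   0   0   0   0   0   0   0   0   0   0   0   0
  1   0   0   0   0   0   0   0   0   0   9   9   9   9
  2   0   0   3   3   3   3   3   3   3   9   9  12  12
  3   0   0   8   8  11  11  11  11  11  11  11  17  17
  4   0   0   8   8  11  11  11  11  11  16  16  19  19
  5   0   0   8   8  11  11  11  12  12  20  20  23  23
  6   0   0   8   8  11  11  11  12  12  20  20  23  23

19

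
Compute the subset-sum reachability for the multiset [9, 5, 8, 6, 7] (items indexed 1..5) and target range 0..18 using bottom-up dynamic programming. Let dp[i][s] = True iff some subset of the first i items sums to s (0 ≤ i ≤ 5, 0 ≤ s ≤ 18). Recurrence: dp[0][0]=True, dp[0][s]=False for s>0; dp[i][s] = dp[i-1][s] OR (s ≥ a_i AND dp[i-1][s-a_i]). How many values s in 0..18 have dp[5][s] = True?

i\s   0   1   2   3   4   5   6   7   8   9  10  11  12  13  14  15  16  17  18
  0   T   F   F   F   F   F   F   F   F   F   F   F   F   F   F   F   F   F   F
  1   T   F   F   F   F   F   F   F   F   T   F   F   F   F   F   F   F   F   F
  2   T   F   F   F   F   T   F   F   F   T   F   F   F   F   T   F   F   F   F
  3   T   F   F   F   F   T   F   F   T   T   F   F   F   T   T   F   F   T   F
  4   T   F   F   F   F   T   T   F   T   T   F   T   F   T   T   T   F   T   F
  5   T   F   F   F   F   T   T   T   T   T   F   T   T   T   T   T   T   T   T

14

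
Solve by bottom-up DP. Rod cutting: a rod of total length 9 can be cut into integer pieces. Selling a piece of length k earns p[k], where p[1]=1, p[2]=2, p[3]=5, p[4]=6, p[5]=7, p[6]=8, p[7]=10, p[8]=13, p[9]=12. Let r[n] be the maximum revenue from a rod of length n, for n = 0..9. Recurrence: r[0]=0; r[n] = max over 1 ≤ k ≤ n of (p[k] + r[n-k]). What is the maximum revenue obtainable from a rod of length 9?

15

   n    0    1    2    3    4    5    6    7    8    9
r[n]    0    1    2    5    6    7   10   11   13   15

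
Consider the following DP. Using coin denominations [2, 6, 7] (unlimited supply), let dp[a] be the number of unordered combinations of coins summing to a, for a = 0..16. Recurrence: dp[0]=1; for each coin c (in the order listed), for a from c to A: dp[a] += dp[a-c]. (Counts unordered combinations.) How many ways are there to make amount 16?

after  coin     0     1     2     3     4     5     6     7     8     9    10    11    12    13    14    15    16
          2     1     0     1     0     1     0     1     0     1     0     1     0     1     0     1     0     1
          6     1     0     1     0     1     0     2     0     2     0     2     0     3     0     3     0     3
          7     1     0     1     0     1     0     2     1     2     1     2     1     3     2     4     2     4

4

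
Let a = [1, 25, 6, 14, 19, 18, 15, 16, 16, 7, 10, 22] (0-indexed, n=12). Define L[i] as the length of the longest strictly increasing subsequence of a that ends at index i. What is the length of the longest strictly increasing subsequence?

6

   i    0    1    2    3    4    5    6    7    8    9   10   11
a[i]    1   25    6   14   19   18   15   16   16    7   10   22
L[i]    1    2    2    3    4    4    4    5    5    3    4    6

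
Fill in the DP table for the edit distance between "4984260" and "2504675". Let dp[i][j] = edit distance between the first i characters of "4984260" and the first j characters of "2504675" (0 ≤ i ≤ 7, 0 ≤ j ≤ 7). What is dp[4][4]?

3

   ''  2  5  0  4  6  7  5
''  0  1  2  3  4  5  6  7
 4  1  1  2  3  3  4  5  6
 9  2  2  2  3  4  4  5  6
 8  3  3  3  3  4  5  5  6
 4  4  4  4  4  3  4  5  6
 2  5  4  5  5  4  4  5  6
 6  6  5  5  6  5  4  5  6
 0  7  6  6  5  6  5  5  6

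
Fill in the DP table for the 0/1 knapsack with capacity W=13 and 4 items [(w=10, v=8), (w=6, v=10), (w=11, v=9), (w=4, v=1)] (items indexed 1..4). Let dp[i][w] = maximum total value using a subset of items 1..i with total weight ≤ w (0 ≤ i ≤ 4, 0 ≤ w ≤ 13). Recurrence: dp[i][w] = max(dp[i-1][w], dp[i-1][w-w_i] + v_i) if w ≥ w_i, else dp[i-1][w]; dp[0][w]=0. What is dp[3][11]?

i\w   0   1   2   3   4   5   6   7   8   9  10  11  12  13
  0   0   0   0   0   0   0   0   0   0   0   0   0   0   0
  1   0   0   0   0   0   0   0   0   0   0   8   8   8   8
  2   0   0   0   0   0   0  10  10  10  10  10  10  10  10
  3   0   0   0   0   0   0  10  10  10  10  10  10  10  10
  4   0   0   0   0   1   1  10  10  10  10  11  11  11  11

10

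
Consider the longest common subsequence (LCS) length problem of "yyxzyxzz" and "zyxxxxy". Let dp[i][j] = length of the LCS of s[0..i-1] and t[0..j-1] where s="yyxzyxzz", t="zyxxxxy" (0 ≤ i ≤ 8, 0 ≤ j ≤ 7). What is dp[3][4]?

   ''  z  y  x  x  x  x  y
''  0  0  0  0  0  0  0  0
 y  0  0  1  1  1  1  1  1
 y  0  0  1  1  1  1  1  2
 x  0  0  1  2  2  2  2  2
 z  0  1  1  2  2  2  2  2
 y  0  1  2  2  2  2  2  3
 x  0  1  2  3  3  3  3  3
 z  0  1  2  3  3  3  3  3
 z  0  1  2  3  3  3  3  3

2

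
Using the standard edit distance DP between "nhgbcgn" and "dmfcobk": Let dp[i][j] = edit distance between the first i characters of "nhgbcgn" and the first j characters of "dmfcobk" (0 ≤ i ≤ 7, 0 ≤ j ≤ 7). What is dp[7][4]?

6

   ''  d  m  f  c  o  b  k
''  0  1  2  3  4  5  6  7
 n  1  1  2  3  4  5  6  7
 h  2  2  2  3  4  5  6  7
 g  3  3  3  3  4  5  6  7
 b  4  4  4  4  4  5  5  6
 c  5  5  5  5  4  5  6  6
 g  6  6  6  6  5  5  6  7
 n  7  7  7  7  6  6  6  7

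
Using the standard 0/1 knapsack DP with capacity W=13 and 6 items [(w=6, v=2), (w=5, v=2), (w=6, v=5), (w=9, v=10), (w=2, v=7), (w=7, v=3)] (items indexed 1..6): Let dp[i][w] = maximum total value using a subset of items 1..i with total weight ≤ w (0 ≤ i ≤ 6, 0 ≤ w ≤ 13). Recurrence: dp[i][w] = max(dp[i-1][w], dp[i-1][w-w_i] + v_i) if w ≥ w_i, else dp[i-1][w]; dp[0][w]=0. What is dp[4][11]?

10

i\w   0   1   2   3   4   5   6   7   8   9  10  11  12  13
  0   0   0   0   0   0   0   0   0   0   0   0   0   0   0
  1   0   0   0   0   0   0   2   2   2   2   2   2   2   2
  2   0   0   0   0   0   2   2   2   2   2   2   4   4   4
  3   0   0   0   0   0   2   5   5   5   5   5   7   7   7
  4   0   0   0   0   0   2   5   5   5  10  10  10  10  10
  5   0   0   7   7   7   7   7   9  12  12  12  17  17  17
  6   0   0   7   7   7   7   7   9  12  12  12  17  17  17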